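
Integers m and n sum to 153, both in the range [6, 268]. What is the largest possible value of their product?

mn = m(153 − m) is maximized when m is as near 153/2 as the bounds allow.
Taking m = 76 and n = 77 (both in [6, 268]) gives mn = 5852.

5852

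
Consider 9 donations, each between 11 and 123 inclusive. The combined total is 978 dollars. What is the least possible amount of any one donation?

11

To make one donation as small as possible, make the other 8 as large as possible.
The other 8 can take up 8 × 123 = 984 ≥ 978 − 11, so one donation can sit at its floor of 11.
Achievable: one at 11 and the other 8 totalling 967, which fits since 8 × 11 ≤ 967 ≤ 8 × 123.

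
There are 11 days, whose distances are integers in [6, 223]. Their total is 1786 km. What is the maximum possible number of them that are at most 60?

4

Each value at 60 or below falls at least 223 − 60 = 163 short of the ceiling 223.
The ceiling total is 11 × 223 = 2453, and we need 1786, so at most ⌊(2453 − 1786)/163⌋ = 4 can be that low.
k = 4 is achieved by 4 values at 60 and 7 at 223, total 1801; lower one of the 223's by 15 (still > 60) to reach 1786.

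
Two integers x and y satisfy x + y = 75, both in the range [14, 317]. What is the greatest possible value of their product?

1406

With x + y fixed, xy peaks when the two are closest together.
Taking x = 37 and y = 38 (both in [14, 317]) gives xy = 1406.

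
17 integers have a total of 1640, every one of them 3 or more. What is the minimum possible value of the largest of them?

97

The average is 1640/17 > 96, so not all 17 can be 96 or less; the largest is ≥ 97.
Taking 9 copies of 96 and 8 copies of 97 gives exactly 1640, so 97 is attained.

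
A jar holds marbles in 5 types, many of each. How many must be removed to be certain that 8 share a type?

In the worst case you draw 7 of each of the 5 types: 5 × 7 = 35.
One more forces 8 of some type, so 35 + 1 = 36.

36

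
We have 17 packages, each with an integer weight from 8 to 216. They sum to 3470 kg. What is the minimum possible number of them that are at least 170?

Suppose at most 17 − j of them reach 170; then j values are ≤ 169 and the rest ≤ 216.
The total is then ≤ 169·j + 216·(17 − j) = 3672 − 47j. For this to be ≥ 3470 we need j ≤ 4, so at least 17 − 4 = 13 must reach 170.
Exactly 13 works: 13 values at 216 and 4 at 169 total 3484; lower one of the high values by 14 (still ≥ 170) to hit 3470.

13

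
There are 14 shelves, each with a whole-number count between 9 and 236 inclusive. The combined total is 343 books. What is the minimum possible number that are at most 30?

Let j be the number exceeding 30. Then the total is ≥ 31·j + 9·(14 − j) = 126 + 22j.
So 22j ≤ 217 and j ≤ 9; hence at least 14 − 9 = 5 are ≤ 30.
Exactly 5 works: 5 values at 9 and 9 at 31 total 324; raise one of the low values by 19 (still ≤ 30) to hit 343.

5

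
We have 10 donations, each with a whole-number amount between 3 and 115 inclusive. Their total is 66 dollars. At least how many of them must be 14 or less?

7

Each value above 14 is at least 15, contributing at least 15 − 3 = 12 above the floor 3.
The sum exceeds the floor total 30 by 36, so at most ⌊36/12⌋ = 3 exceed 14, and at least 7 are ≤ 14.
Exactly 7 works: 7 values at 3 and 3 at 15 total 66.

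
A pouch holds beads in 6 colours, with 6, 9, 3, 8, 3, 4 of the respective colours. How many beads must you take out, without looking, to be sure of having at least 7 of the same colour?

In the worst case you take as many as possible of each colour without reaching 7: 6 + 6 + 3 + 6 + 3 + 4 = 28.
The next one must give 7 of some colour, so 28 + 1 = 29.

29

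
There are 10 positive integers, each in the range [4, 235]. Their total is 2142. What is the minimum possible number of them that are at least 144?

8

Suppose at most 10 − j of them reach 144; then j values are ≤ 143 and the rest ≤ 235.
The total is then ≤ 143·j + 235·(10 − j) = 2350 − 92j. For this to be ≥ 2142 we need j ≤ 2, so at least 10 − 2 = 8 must reach 144.
Exactly 8 works: 8 values at 235 and 2 at 143 total 2166; lower one of the high values by 24 (still ≥ 144) to hit 2142.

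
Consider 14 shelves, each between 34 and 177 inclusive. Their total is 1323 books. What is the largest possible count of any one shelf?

177

To make one shelf as large as possible, make the other 13 as small as possible.
The other 13 contribute at least 13 × 34 = 442, leaving at most 1323 − 442 = 881.
But each shelf is capped at 177, so the maximum is 177.
Achievable: one at 177 and the other 13 totalling 1146, which fits since 13 × 34 ≤ 1146 ≤ 13 × 177.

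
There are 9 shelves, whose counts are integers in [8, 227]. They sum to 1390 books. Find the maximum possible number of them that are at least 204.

With k values at 204 or above and the rest at least 8, the sum is at least 72 + 196k.
Since the sum is 1390, we need 196k ≤ 1318, i.e. k ≤ 6.
k = 6 is achieved by 6 values at 204 and 3 at 8, total 1248; add 142 to one value (staying below 204) to reach 1390.

6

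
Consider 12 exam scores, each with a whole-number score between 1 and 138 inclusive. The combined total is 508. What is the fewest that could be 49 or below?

Each value above 49 is at least 50, contributing at least 50 − 1 = 49 above the floor 1.
The sum exceeds the floor total 12 by 496, so at most ⌊496/49⌋ = 10 exceed 49, and at least 2 are ≤ 49.
Exactly 2 works: 2 values at 1 and 10 at 50 total 502; raise one of the low values by 6 (still ≤ 49) to hit 508.

2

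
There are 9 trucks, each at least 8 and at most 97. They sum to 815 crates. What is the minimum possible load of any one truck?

Minimizing one value means maximizing the remaining 8.
The other 8 contribute at most 8 × 97 = 776, leaving at least 815 − 776 = 39.
Since 39 ≥ 8, this is achievable: one at 39 and 8 at 97.

39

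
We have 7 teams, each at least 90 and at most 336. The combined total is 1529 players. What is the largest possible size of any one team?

336

To make one team as large as possible, make the other 6 as small as possible.
The other 6 contribute at least 6 × 90 = 540, leaving at most 1529 − 540 = 989.
But each team is capped at 336, so the maximum is 336.
Achievable: one at 336 and the other 6 totalling 1193, which fits since 6 × 90 ≤ 1193 ≤ 6 × 336.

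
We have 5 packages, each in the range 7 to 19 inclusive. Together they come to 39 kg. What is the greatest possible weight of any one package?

To make one package as large as possible, make the other 4 as small as possible.
The other 4 contribute at least 4 × 7 = 28, leaving at most 39 − 28 = 11.
Since 11 ≤ 19, this is achievable: one at 11 and 4 at 7.

11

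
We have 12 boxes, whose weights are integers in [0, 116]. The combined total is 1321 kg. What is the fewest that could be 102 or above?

If only k of them are at least 102, the other 12 − k are at most 101, so the total is at most k·116 + (12 − k)·101.
This must reach 1321, so k·116 + (12 − k)·101 ≥ 1321, giving k ≥ 8.
Exactly 8 works: 8 values at 116 and 4 at 101 total 1332; lower one of the high values by 11 (still ≥ 102) to hit 1321.

8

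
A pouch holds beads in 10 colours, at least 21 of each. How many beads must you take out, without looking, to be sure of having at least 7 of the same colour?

61

You could draw 6 of every colour without reaching 7 of any — 60 in all.
One more forces 7 of some colour, so 60 + 1 = 61.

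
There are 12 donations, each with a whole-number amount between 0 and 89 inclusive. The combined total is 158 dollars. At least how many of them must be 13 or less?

If only k of them are at most 13, the other 12 − k are at least 14, so the total is at least (12 − k)·14 + k·0.
This is ≤ 158, so (12 − k)·14 + 0k ≤ 158, which gives k ≥ 1.
Exactly 1 works: 1 value at 0 and 11 at 14 total 154; raise one of the low values by 4 (still ≤ 13) to hit 158.

1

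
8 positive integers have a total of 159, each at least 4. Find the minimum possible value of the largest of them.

20

Some value must be at least ⌈159/8⌉ = 20, since 8 × 19 = 152 < 159.
Equality holds with 7 values of 20 and 1 value of 19.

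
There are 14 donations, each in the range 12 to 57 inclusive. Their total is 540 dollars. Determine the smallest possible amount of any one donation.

12

Minimizing one value means maximizing the remaining 13.
The other 13 can take up 13 × 57 = 741 ≥ 540 − 12, so one donation can sit at its floor of 12.
Achievable: one at 12 and the other 13 totalling 528, which fits since 13 × 12 ≤ 528 ≤ 13 × 57.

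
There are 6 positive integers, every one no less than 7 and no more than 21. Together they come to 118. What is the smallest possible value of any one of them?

Minimizing one value means maximizing the remaining 5.
The other 5 contribute at most 5 × 21 = 105, leaving at least 118 − 105 = 13.
Since 13 ≥ 7, this is achievable: one at 13 and 5 at 21.

13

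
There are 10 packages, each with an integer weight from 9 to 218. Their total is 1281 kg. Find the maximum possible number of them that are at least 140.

If k of the values are ≥ 140, the total is ≥ 140k + 9(10 − k).
Setting 140k + 9(10 − k) ≤ 1281 gives 131k ≤ 1191, so k ≤ 9.
k = 9 is achieved by 9 values at 140 and 1 at 9, total 1269; add 12 to one value (staying below 140) to reach 1281.

9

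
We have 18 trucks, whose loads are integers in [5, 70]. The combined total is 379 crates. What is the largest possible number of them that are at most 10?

Each value at 10 or below falls at least 70 − 10 = 60 short of the ceiling 70.
The ceiling total is 18 × 70 = 1260, and we need 379, so at most ⌊(1260 − 379)/60⌋ = 14 can be that low.
k = 14 is achieved by 14 values at 10 and 4 at 70, total 420; lower one of the 70's by 41 (still > 10) to reach 379.

14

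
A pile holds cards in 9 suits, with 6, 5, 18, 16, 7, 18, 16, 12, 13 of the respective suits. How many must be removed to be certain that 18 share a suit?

In the worst case you take as many as possible of each suit without reaching 18: 6 + 5 + 17 + 16 + 7 + 17 + 16 + 12 + 13 = 109.
The next one must give 18 of some suit, so 109 + 1 = 110.

110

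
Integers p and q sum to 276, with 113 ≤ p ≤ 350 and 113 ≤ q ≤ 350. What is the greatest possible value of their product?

For a fixed sum, the product pq is largest when p and q are as close as possible.
Taking p = 138 and q = 138 (both in [113, 350]) gives pq = 19044.

19044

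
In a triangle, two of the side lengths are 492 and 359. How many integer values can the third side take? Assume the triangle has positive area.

The triangle inequality gives |492 − 359| < c < 492 + 359, i.e. 133 < c < 851.
So c can be any integer from 134 to 850: 717 values.

717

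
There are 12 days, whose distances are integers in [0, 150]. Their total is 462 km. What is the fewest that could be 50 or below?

Each value above 50 is at least 51, contributing at least 51 − 0 = 51 above the floor 0.
The sum exceeds the floor total 0 by 462, so at most ⌊462/51⌋ = 9 exceed 50, and at least 3 are ≤ 50.
Exactly 3 works: 3 values at 0 and 9 at 51 total 459; raise one of the low values by 3 (still ≤ 50) to hit 462.

3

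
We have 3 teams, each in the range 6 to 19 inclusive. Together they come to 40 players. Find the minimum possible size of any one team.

To make one team as small as possible, make the other 2 as large as possible.
The other 2 can take up 2 × 19 = 38 ≥ 40 − 6, so one team can sit at its floor of 6.
Achievable: one at 6 and the other 2 totalling 34, which fits since 2 × 6 ≤ 34 ≤ 2 × 19.

6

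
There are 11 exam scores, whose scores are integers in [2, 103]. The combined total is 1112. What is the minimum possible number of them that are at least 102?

Each value short of 102 is at most 101, costing at least 103 − 101 = 2 against the maximum total of 1133.
We can afford to lose at most 1133 − 1112 = 21, so at most ⌊21/2⌋ = 10 fall short, and at least 1 are ≥ 102.
Exactly 1 works: 1 value at 103 and 10 at 101 total 1113; lower one of the high values by 1 (still ≥ 102) to hit 1112.

1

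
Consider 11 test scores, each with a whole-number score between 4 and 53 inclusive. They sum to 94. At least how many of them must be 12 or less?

6

Let j be the number exceeding 12. Then the total is ≥ 13·j + 4·(11 − j) = 44 + 9j.
So 9j ≤ 50 and j ≤ 5; hence at least 11 − 5 = 6 are ≤ 12.
Exactly 6 works: 6 values at 4 and 5 at 13 total 89; raise one of the low values by 5 (still ≤ 12) to hit 94.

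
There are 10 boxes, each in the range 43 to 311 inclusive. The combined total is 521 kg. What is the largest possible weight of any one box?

134

Maximizing one value means minimizing the remaining 9.
The other 9 contribute at least 9 × 43 = 387, leaving at most 521 − 387 = 134.
Since 134 ≤ 311, this is achievable: one at 134 and 9 at 43.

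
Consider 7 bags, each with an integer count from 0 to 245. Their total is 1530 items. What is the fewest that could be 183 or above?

5

If only k of them are at least 183, the other 7 − k are at most 182, so the total is at most k·245 + (7 − k)·182.
This must reach 1530, so k·245 + (7 − k)·182 ≥ 1530, giving k ≥ 5.
Exactly 5 works: 5 values at 245 and 2 at 182 total 1589; lower one of the high values by 59 (still ≥ 183) to hit 1530.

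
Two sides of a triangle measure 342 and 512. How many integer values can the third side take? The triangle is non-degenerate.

683

The triangle inequality gives |342 − 512| < c < 342 + 512, i.e. 170 < c < 854.
So c can be any integer from 171 to 853: 683 values.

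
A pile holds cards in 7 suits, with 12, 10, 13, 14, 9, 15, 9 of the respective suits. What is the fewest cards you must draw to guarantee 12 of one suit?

73

In the worst case you take as many as possible of each suit without reaching 12: 11 + 10 + 11 + 11 + 9 + 11 + 9 = 72.
The next one must give 12 of some suit, so 72 + 1 = 73.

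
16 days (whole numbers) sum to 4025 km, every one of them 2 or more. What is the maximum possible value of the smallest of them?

The average is 4025/16 < 252, so some value is ≤ 251.
Equality holds with 7 values of 251 and 9 values of 252.

251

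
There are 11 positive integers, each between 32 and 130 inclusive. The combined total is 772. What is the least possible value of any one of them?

32

To make one integer as small as possible, make the other 10 as large as possible.
The other 10 can take up 10 × 130 = 1300 ≥ 772 − 32, so one integer can sit at its floor of 32.
Achievable: one at 32 and the other 10 totalling 740, which fits since 10 × 32 ≤ 740 ≤ 10 × 130.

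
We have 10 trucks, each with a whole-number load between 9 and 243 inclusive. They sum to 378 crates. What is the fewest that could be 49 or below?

If only k of them are at most 49, the other 10 − k are at least 50, so the total is at least (10 − k)·50 + k·9.
This is ≤ 378, so (10 − k)·50 + 9k ≤ 378, which gives k ≥ 3.
Exactly 3 works: 3 values at 9 and 7 at 50 total 377; raise one of the low values by 1 (still ≤ 49) to hit 378.

3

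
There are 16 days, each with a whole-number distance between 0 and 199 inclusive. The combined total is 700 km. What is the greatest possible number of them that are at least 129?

5

Suppose k of them are at least 129. Those contribute at least 129 each and the other 16 − k at least 0 each.
So the total is at least 129k + 0(16 − k) = 0 + 129k. This must be ≤ 700, giving k ≤ 5.
k = 5 is achieved by 5 values at 129 and 11 at 0, total 645; add 55 to one value (staying below 129) to reach 700.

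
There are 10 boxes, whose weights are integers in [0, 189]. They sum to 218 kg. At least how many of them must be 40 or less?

Let j be the number exceeding 40. Then the total is ≥ 41·j + 0·(10 − j) = 0 + 41j.
So 41j ≤ 218 and j ≤ 5; hence at least 10 − 5 = 5 are ≤ 40.
Exactly 5 works: 5 values at 0 and 5 at 41 total 205; raise one of the low values by 13 (still ≤ 40) to hit 218.

5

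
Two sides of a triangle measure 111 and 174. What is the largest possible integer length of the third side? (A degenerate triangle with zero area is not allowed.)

284

The third side must be less than 111 + 174 = 285.
The largest integer below 285 is 284.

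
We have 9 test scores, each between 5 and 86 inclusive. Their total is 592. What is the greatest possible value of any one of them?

To make one score as large as possible, make the other 8 as small as possible.
The other 8 contribute at least 8 × 5 = 40, leaving at most 592 − 40 = 552.
But each score is capped at 86, so the maximum is 86.
Achievable: one at 86 and the other 8 totalling 506, which fits since 8 × 5 ≤ 506 ≤ 8 × 86.

86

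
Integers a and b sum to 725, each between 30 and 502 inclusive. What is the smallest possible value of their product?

For a fixed sum, ab is smallest when a and b are as far apart as possible.
The extreme feasible split is a = 223, b = 502, giving ab = 111946.

111946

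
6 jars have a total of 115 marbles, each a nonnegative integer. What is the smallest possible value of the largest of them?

20

The average is 115/6 > 19, so not all 6 can be 19 or less; the largest is ≥ 20.
Equality holds with 1 value of 20 and 5 values of 19.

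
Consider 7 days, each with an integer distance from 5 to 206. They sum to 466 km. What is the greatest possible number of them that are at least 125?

If k of the values are ≥ 125, the total is ≥ 125k + 5(7 − k).
Setting 125k + 5(7 − k) ≤ 466 gives 120k ≤ 431, so k ≤ 3.
k = 3 is achieved by 3 values at 125 and 4 at 5, total 395; add 71 to one value (staying below 125) to reach 466.

3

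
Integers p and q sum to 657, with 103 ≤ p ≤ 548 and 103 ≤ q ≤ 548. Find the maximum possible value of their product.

For a fixed sum, the product pq is largest when p and q are as close as possible.
Taking p = 328 and q = 329 (both in [103, 548]) gives pq = 107912.

107912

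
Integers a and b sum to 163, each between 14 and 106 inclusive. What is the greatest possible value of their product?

6642

For a fixed sum, the product ab is largest when a and b are as close as possible.
Taking a = 81 and b = 82 (both in [14, 106]) gives ab = 6642.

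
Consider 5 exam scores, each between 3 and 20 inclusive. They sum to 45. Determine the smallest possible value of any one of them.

To make one score as small as possible, make the other 4 as large as possible.
The other 4 can take up 4 × 20 = 80 ≥ 45 − 3, so one score can sit at its floor of 3.
Achievable: one at 3 and the other 4 totalling 42, which fits since 4 × 3 ≤ 42 ≤ 4 × 20.

3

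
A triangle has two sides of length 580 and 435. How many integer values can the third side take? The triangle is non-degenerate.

The triangle inequality gives |580 − 435| < c < 580 + 435, i.e. 145 < c < 1015.
So c can be any integer from 146 to 1014: 869 values.

869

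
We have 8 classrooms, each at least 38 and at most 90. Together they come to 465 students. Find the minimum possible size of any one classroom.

38

Minimizing one value means maximizing the remaining 7.
The other 7 can take up 7 × 90 = 630 ≥ 465 − 38, so one classroom can sit at its floor of 38.
Achievable: one at 38 and the other 7 totalling 427, which fits since 7 × 38 ≤ 427 ≤ 7 × 90.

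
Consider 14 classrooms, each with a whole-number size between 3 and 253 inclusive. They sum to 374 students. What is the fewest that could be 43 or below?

If only k of them are at most 43, the other 14 − k are at least 44, so the total is at least (14 − k)·44 + k·3.
This is ≤ 374, so (14 − k)·44 + 3k ≤ 374, which gives k ≥ 6.
Exactly 6 works: 6 values at 3 and 8 at 44 total 370; raise one of the low values by 4 (still ≤ 43) to hit 374.

6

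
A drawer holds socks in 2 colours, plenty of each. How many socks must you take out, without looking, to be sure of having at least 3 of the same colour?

5

In the worst case you draw 2 of each of the 2 colours: 2 × 2 = 4.
One more forces 3 of some colour, so 4 + 1 = 5.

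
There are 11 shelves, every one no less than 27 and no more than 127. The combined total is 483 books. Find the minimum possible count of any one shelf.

To make one shelf as small as possible, make the other 10 as large as possible.
The other 10 can take up 10 × 127 = 1270 ≥ 483 − 27, so one shelf can sit at its floor of 27.
Achievable: one at 27 and the other 10 totalling 456, which fits since 10 × 27 ≤ 456 ≤ 10 × 127.

27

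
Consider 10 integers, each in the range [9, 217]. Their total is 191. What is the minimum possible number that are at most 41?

7

If only k of them are at most 41, the other 10 − k are at least 42, so the total is at least (10 − k)·42 + k·9.
This is ≤ 191, so (10 − k)·42 + 9k ≤ 191, which gives k ≥ 7.
Exactly 7 works: 7 values at 9 and 3 at 42 total 189; raise one of the low values by 2 (still ≤ 41) to hit 191.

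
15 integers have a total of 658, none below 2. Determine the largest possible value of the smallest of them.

If every one of the 15 were at least 44, the total would be at least 15 × 44 = 660 > 658.
Achievable: 2 of them at 43 and 13 at 44 total 658.

43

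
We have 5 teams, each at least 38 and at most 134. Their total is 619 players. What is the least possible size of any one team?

83

To make one team as small as possible, make the other 4 as large as possible.
The other 4 contribute at most 4 × 134 = 536, leaving at least 619 − 536 = 83.
Since 83 ≥ 38, this is achievable: one at 83 and 4 at 134.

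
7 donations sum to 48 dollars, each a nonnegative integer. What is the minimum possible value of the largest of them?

The average is 48/7 > 6, so not all 7 can be 6 or less; the largest is ≥ 7.
Equality holds with 6 values of 7 and 1 value of 6.

7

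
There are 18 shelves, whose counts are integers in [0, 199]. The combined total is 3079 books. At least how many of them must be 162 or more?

5

Suppose at most 18 − j of them reach 162; then j values are ≤ 161 and the rest ≤ 199.
The total is then ≤ 161·j + 199·(18 − j) = 3582 − 38j. For this to be ≥ 3079 we need j ≤ 13, so at least 18 − 13 = 5 must reach 162.
Exactly 5 works: 5 values at 199 and 13 at 161 total 3088; lower one of the high values by 9 (still ≥ 162) to hit 3079.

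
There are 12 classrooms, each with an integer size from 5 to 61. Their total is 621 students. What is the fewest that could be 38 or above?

Each value short of 38 is at most 37, costing at least 61 − 37 = 24 against the maximum total of 732.
We can afford to lose at most 732 − 621 = 111, so at most ⌊111/24⌋ = 4 fall short, and at least 8 are ≥ 38.
Exactly 8 works: 8 values at 61 and 4 at 37 total 636; lower one of the high values by 15 (still ≥ 38) to hit 621.

8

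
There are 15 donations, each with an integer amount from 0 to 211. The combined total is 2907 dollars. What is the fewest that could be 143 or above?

Suppose at most 15 − j of them reach 143; then j values are ≤ 142 and the rest ≤ 211.
The total is then ≤ 142·j + 211·(15 − j) = 3165 − 69j. For this to be ≥ 2907 we need j ≤ 3, so at least 15 − 3 = 12 must reach 143.
Exactly 12 works: 12 values at 211 and 3 at 142 total 2958; lower one of the high values by 51 (still ≥ 143) to hit 2907.

12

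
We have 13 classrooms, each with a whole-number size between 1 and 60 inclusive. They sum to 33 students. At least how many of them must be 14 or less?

12

Let j be the number exceeding 14. Then the total is ≥ 15·j + 1·(13 − j) = 13 + 14j.
So 14j ≤ 20 and j ≤ 1; hence at least 13 − 1 = 12 are ≤ 14.
Exactly 12 works: 12 values at 1 and 1 at 15 total 27; raise one of the low values by 6 (still ≤ 14) to hit 33.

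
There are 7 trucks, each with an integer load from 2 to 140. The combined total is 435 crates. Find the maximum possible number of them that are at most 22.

Suppose k of them are at most 22. Those contribute at most 22 each and the rest at most 140 each.
So the total is at most 22k + 140(7 − k) = 980 − 118k. This must still be ≥ 435, so k ≤ 4.
k = 4 is achieved by 4 values at 22 and 3 at 140, total 508; lower one of the 140's by 73 (still > 22) to reach 435.

4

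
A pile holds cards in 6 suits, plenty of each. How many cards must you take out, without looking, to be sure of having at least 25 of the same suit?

145

In the worst case you draw 24 of each of the 6 suits: 6 × 24 = 144.
One more forces 25 of some suit, so 144 + 1 = 145.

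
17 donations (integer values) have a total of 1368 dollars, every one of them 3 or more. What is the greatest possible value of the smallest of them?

The average is 1368/17 < 81, so some value is ≤ 80.
Achievable: 9 of them at 80 and 8 at 81 total 1368.

80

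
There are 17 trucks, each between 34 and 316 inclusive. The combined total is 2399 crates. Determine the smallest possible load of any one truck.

Minimizing one value means maximizing the remaining 16.
The other 16 can take up 16 × 316 = 5056 ≥ 2399 − 34, so one truck can sit at its floor of 34.
Achievable: one at 34 and the other 16 totalling 2365, which fits since 16 × 34 ≤ 2365 ≤ 16 × 316.

34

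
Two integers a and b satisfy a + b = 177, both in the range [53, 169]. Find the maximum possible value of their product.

ab = a(177 − a) is maximized when a is as near 177/2 as the bounds allow.
Taking a = 88 and b = 89 (both in [53, 169]) gives ab = 7832.

7832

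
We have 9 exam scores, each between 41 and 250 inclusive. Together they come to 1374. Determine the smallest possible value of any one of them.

Minimizing one value means maximizing the remaining 8.
The other 8 can take up 8 × 250 = 2000 ≥ 1374 − 41, so one score can sit at its floor of 41.
Achievable: one at 41 and the other 8 totalling 1333, which fits since 8 × 41 ≤ 1333 ≤ 8 × 250.

41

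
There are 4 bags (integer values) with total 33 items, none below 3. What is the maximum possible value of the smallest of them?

8

If every one of the 4 were at least 9, the total would be at least 4 × 9 = 36 > 33.
Taking 3 copies of 8 and 1 copy of 9 gives exactly 33, so 8 is attained.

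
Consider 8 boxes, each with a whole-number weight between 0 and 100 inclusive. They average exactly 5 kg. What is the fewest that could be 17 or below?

The total is 8 × 5 = 40.
If only k of them are at most 17, the other 8 − k are at least 18, so the total is at least (8 − k)·18 + k·0.
This is ≤ 40, so (8 − k)·18 + 0k ≤ 40, which gives k ≥ 6.
Exactly 6 works: 6 values at 0 and 2 at 18 total 36; raise one of the low values by 4 (still ≤ 17) to hit 40.

6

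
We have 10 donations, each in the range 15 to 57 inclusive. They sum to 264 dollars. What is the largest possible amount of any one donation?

57

To make one donation as large as possible, make the other 9 as small as possible.
The other 9 contribute at least 9 × 15 = 135, leaving at most 264 − 135 = 129.
But each donation is capped at 57, so the maximum is 57.
Achievable: one at 57 and the other 9 totalling 207, which fits since 9 × 15 ≤ 207 ≤ 9 × 57.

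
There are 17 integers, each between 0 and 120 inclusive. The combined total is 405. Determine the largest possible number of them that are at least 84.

4

With k values at 84 or above and the rest at least 0, the sum is at least 0 + 84k.
Since the sum is 405, we need 84k ≤ 405, i.e. k ≤ 4.
k = 4 is achieved by 4 values at 84 and 13 at 0, total 336; add 69 to one value (staying below 84) to reach 405.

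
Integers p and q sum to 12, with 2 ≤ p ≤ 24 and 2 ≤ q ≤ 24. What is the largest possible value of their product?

36

pq = p(12 − p) is maximized when p is as near 12/2 as the bounds allow.
Taking p = 6 and q = 6 (both in [2, 24]) gives pq = 36.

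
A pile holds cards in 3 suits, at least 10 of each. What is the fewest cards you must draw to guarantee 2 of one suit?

4

You could draw 1 of every suit without reaching 2 of any — 3 in all.
One more forces 2 of some suit, so 3 + 1 = 4.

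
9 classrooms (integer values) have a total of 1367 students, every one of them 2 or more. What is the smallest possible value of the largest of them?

152

The 9 values sum to 1367, so their maximum is at least ⌈1367/9⌉ = 152.
Achievable: 8 of them at 152 and 1 at 151 total 1367.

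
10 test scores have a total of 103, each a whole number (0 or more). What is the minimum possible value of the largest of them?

11

The average is 103/10 > 10, so not all 10 can be 10 or less; the largest is ≥ 11.
Equality holds with 3 values of 11 and 7 values of 10.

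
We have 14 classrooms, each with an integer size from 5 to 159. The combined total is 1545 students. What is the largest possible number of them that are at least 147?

If k of the values are ≥ 147, the total is ≥ 147k + 5(14 − k).
Setting 147k + 5(14 − k) ≤ 1545 gives 142k ≤ 1475, so k ≤ 10.
k = 10 is achieved by 10 values at 147 and 4 at 5, total 1490; add 55 to one value (staying below 147) to reach 1545.

10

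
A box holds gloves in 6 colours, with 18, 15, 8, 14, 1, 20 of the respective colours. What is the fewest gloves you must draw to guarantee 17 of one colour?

71

In the worst case you take as many as possible of each colour without reaching 17: 16 + 15 + 8 + 14 + 1 + 16 = 70.
The next one must give 17 of some colour, so 70 + 1 = 71.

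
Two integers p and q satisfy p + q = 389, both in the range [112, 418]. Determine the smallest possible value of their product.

31024

Since p + q is fixed, pushing one of them to its bound minimizes the product.
The extreme feasible split is p = 112, q = 277, giving pq = 31024.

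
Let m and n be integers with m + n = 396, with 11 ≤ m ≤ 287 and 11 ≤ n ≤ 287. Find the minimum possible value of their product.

31283

For a fixed sum, mn is smallest when m and n are as far apart as possible.
The extreme feasible split is m = 109, n = 287, giving mn = 31283.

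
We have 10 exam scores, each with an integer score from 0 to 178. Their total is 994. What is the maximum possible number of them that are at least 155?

6

If k of the values are ≥ 155, the total is ≥ 155k + 0(10 − k).
Setting 155k + 0(10 − k) ≤ 994 gives 155k ≤ 994, so k ≤ 6.
k = 6 is achieved by 6 values at 155 and 4 at 0, total 930; add 64 to one value (staying below 155) to reach 994.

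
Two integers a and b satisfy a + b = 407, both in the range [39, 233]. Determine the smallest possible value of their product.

40542

For a fixed sum, ab is smallest when a and b are as far apart as possible.
The extreme feasible split is a = 174, b = 233, giving ab = 40542.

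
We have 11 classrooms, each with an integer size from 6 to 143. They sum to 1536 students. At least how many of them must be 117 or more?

Each value short of 117 is at most 116, costing at least 143 − 116 = 27 against the maximum total of 1573.
We can afford to lose at most 1573 − 1536 = 37, so at most ⌊37/27⌋ = 1 fall short, and at least 10 are ≥ 117.
Exactly 10 works: 10 values at 143 and 1 at 116 total 1546; lower one of the high values by 10 (still ≥ 117) to hit 1536.

10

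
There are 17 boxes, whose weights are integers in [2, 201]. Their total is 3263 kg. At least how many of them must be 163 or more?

If only k of them are at least 163, the other 17 − k are at most 162, so the total is at most k·201 + (17 − k)·162.
This must reach 3263, so k·201 + (17 − k)·162 ≥ 3263, giving k ≥ 14.
Exactly 14 works: 14 values at 201 and 3 at 162 total 3300; lower one of the high values by 37 (still ≥ 163) to hit 3263.

14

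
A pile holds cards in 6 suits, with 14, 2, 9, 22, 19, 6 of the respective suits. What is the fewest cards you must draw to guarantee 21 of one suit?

In the worst case you take as many as possible of each suit without reaching 21: 14 + 2 + 9 + 20 + 19 + 6 = 70.
The next one must give 21 of some suit, so 70 + 1 = 71.

71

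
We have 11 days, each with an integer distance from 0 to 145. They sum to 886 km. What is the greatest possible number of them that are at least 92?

With k values at 92 or above and the rest at least 0, the sum is at least 0 + 92k.
Since the sum is 886, we need 92k ≤ 886, i.e. k ≤ 9.
k = 9 is achieved by 9 values at 92 and 2 at 0, total 828; add 58 to one value (staying below 92) to reach 886.

9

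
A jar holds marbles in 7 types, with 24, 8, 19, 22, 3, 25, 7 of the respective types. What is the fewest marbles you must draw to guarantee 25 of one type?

In the worst case you take as many as possible of each type without reaching 25: 24 + 8 + 19 + 22 + 3 + 24 + 7 = 107.
The next one must give 25 of some type, so 107 + 1 = 108.

108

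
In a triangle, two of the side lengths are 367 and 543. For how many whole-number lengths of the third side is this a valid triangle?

733

The triangle inequality gives |367 − 543| < c < 367 + 543, i.e. 176 < c < 910.
So c can be any integer from 177 to 909: 733 values.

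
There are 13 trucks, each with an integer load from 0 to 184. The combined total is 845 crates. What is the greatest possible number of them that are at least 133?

6

Suppose k of them are at least 133. Those contribute at least 133 each and the other 13 − k at least 0 each.
So the total is at least 133k + 0(13 − k) = 0 + 133k. This must be ≤ 845, giving k ≤ 6.
k = 6 is achieved by 6 values at 133 and 7 at 0, total 798; add 47 to one value (staying below 133) to reach 845.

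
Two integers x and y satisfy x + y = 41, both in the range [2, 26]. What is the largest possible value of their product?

For a fixed sum, the product xy is largest when x and y are as close as possible.
Taking x = 20 and y = 21 (both in [2, 26]) gives xy = 420.

420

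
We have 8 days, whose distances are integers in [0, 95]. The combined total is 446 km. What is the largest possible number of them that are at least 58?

Suppose k of them are at least 58. Those contribute at least 58 each and the other 8 − k at least 0 each.
So the total is at least 58k + 0(8 − k) = 0 + 58k. This must be ≤ 446, giving k ≤ 7.
k = 7 is achieved by 7 values at 58 and 1 at 0, total 406; add 40 to one value (staying below 58) to reach 446.

7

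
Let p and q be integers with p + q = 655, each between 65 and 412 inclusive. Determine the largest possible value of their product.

For a fixed sum, the product pq is largest when p and q are as close as possible.
Taking p = 327 and q = 328 (both in [65, 412]) gives pq = 107256.

107256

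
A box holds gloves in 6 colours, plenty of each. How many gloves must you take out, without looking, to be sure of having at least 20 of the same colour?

115

You could draw 19 of every colour without reaching 20 of any — 114 in all.
One more forces 20 of some colour, so 114 + 1 = 115.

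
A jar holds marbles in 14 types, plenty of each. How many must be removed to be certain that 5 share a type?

You could draw 4 of every type without reaching 5 of any — 56 in all.
One more forces 5 of some type, so 56 + 1 = 57.

57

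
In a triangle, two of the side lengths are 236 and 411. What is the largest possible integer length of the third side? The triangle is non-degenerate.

646

The third side must be less than 236 + 411 = 647.
The largest integer below 647 is 646.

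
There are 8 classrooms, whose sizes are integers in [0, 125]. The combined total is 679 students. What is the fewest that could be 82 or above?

1

Suppose at most 8 − j of them reach 82; then j values are ≤ 81 and the rest ≤ 125.
The total is then ≤ 81·j + 125·(8 − j) = 1000 − 44j. For this to be ≥ 679 we need j ≤ 7, so at least 8 − 7 = 1 must reach 82.
Exactly 1 works: 1 value at 125 and 7 at 81 total 692; lower one of the high values by 13 (still ≥ 82) to hit 679.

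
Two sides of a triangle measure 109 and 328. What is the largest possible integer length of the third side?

The third side must be less than 109 + 328 = 437.
The largest integer below 437 is 436.

436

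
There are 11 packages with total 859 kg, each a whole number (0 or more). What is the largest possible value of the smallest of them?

If every one of the 11 were at least 79, the total would be at least 11 × 79 = 869 > 859.
Equality holds with 10 values of 78 and 1 value of 79.

78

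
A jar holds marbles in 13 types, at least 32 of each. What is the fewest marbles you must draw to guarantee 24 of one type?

300

In the worst case you draw 23 of each of the 13 types: 13 × 23 = 299.
One more forces 24 of some type, so 299 + 1 = 300.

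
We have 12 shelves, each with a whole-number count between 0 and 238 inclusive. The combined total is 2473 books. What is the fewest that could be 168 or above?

7

Suppose at most 12 − j of them reach 168; then j values are ≤ 167 and the rest ≤ 238.
The total is then ≤ 167·j + 238·(12 − j) = 2856 − 71j. For this to be ≥ 2473 we need j ≤ 5, so at least 12 − 5 = 7 must reach 168.
Exactly 7 works: 7 values at 238 and 5 at 167 total 2501; lower one of the high values by 28 (still ≥ 168) to hit 2473.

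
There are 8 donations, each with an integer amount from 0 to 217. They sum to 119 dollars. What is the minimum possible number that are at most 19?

Each value above 19 is at least 20, contributing at least 20 − 0 = 20 above the floor 0.
The sum exceeds the floor total 0 by 119, so at most ⌊119/20⌋ = 5 exceed 19, and at least 3 are ≤ 19.
Exactly 3 works: 3 values at 0 and 5 at 20 total 100; raise one of the low values by 19 (still ≤ 19) to hit 119.

3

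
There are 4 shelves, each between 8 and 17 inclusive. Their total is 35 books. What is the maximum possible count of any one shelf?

To make one shelf as large as possible, make the other 3 as small as possible.
The other 3 contribute at least 3 × 8 = 24, leaving at most 35 − 24 = 11.
Since 11 ≤ 17, this is achievable: one at 11 and 3 at 8.

11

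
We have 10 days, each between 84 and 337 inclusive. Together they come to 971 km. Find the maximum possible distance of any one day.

215

Maximizing one value means minimizing the remaining 9.
The other 9 contribute at least 9 × 84 = 756, leaving at most 971 − 756 = 215.
Since 215 ≤ 337, this is achievable: one at 215 and 9 at 84.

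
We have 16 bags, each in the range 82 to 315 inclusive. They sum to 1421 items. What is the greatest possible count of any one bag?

Maximizing one value means minimizing the remaining 15.
The other 15 contribute at least 15 × 82 = 1230, leaving at most 1421 − 1230 = 191.
Since 191 ≤ 315, this is achievable: one at 191 and 15 at 82.

191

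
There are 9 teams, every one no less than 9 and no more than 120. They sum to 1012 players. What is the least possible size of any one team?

Minimizing one value means maximizing the remaining 8.
The other 8 contribute at most 8 × 120 = 960, leaving at least 1012 − 960 = 52.
Since 52 ≥ 9, this is achievable: one at 52 and 8 at 120.

52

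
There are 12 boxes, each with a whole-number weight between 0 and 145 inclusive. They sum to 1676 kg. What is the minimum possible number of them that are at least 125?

Each value short of 125 is at most 124, costing at least 145 − 124 = 21 against the maximum total of 1740.
We can afford to lose at most 1740 − 1676 = 64, so at most ⌊64/21⌋ = 3 fall short, and at least 9 are ≥ 125.
Exactly 9 works: 9 values at 145 and 3 at 124 total 1677; lower one of the high values by 1 (still ≥ 125) to hit 1676.

9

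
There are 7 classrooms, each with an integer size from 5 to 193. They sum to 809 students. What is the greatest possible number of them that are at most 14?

3

Each value at 14 or below falls at least 193 − 14 = 179 short of the ceiling 193.
The ceiling total is 7 × 193 = 1351, and we need 809, so at most ⌊(1351 − 809)/179⌋ = 3 can be that low.
k = 3 is achieved by 3 values at 14 and 4 at 193, total 814; lower one of the 193's by 5 (still > 14) to reach 809.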